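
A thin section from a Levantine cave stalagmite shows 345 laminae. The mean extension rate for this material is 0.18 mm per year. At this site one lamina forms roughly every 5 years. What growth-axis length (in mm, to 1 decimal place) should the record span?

Multiplying by 5 years per lamina: 345 × 5 = 1725 years.
Predicted length = 0.18 mm/year × 1725 years = 310.5 mm.

310.5 mm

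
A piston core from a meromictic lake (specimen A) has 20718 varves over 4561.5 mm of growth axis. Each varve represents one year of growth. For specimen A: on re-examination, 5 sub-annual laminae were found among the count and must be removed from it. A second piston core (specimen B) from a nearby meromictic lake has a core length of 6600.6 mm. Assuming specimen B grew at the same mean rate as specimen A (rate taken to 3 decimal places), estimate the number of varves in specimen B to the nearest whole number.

30003 varves

Specimen A: true varve count = 20718 − 5 = 20713.
A: Extension rate ≈ 4561.5 / 20713 = 0.220 mm/yr.
B spans 6600.6 / 0.220 = 30002.73 years ≈ 30003 varves.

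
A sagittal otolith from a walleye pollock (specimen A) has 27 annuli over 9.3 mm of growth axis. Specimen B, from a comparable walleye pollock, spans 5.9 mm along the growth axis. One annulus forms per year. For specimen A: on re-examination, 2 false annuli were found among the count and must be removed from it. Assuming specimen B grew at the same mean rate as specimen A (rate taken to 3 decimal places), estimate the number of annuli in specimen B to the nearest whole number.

16 annuli

Specimen A: correcting the raw count gives 27 − 2 = 25 true annuli.
A: Extension rate ≈ 9.3 / 25 = 0.372 mm per year.
Specimen B: 5.9 mm / 0.372 mm per year = 15.86 years ≈ 16 annuli.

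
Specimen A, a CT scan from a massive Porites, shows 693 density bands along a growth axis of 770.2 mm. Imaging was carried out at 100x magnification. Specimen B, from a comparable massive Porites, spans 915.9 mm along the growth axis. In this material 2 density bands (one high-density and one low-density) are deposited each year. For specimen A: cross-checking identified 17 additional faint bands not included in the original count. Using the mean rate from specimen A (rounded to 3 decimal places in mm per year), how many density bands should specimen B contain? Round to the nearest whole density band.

Specimen A: true density band count = 693 + 17 = 710.
Specimen A: dividing by 2 density bands per year: 710 / 2 = 355 years.
A: Mean rate = 770.2 mm / 355 years ≈ 2.170 mm/yr.
Specimen B: 915.9 mm / 2.170 mm per year = 422.07 years; at 2 density bands per year that is 422.07 × 2 ≈ 844 density bands.

844 density bands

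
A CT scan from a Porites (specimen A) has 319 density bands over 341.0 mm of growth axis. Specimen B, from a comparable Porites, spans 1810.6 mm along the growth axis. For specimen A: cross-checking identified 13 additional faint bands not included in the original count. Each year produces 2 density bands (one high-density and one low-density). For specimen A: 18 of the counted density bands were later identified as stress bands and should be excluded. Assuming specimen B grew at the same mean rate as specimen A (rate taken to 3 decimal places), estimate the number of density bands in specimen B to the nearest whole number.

1667 density bands

Specimen A: true density band count = 319 − 18 + 13 = 314.
Specimen A: dividing by 2 density bands per year: 314 / 2 = 157 years.
A: 341.0 mm over 157 years gives 341.0 / 157 ≈ 2.172 mm/year.
Specimen B: 1810.6 mm / 2.172 mm per year = 833.61 years; at 2 density bands per year that is 833.61 × 2 ≈ 1667 density bands.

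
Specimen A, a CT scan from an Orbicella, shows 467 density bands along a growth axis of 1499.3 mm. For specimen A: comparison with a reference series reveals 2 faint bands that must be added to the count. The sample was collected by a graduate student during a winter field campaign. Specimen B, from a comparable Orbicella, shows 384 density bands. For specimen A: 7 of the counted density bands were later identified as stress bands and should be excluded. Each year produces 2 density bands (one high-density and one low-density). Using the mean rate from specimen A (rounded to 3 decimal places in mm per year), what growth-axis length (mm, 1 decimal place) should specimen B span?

1246.1 mm

Specimen A: after corrections the count is 467 − 7 + 2 = 462 density bands.
Specimen A: 462 density bands at 2 per year is 462 / 2 = 231 years.
A: Extension rate ≈ 1499.3 / 231 = 6.490 mm per year.
Specimen B: 384 density bands at 2 per year is 384 / 2 = 192 years. Length of B = 6.490 × 192 = 1246.1 mm.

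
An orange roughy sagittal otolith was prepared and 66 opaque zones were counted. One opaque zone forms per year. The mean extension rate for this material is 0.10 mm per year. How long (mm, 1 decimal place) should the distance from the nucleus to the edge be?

The record spans 66 years at 0.10 mm per year.
66 years at 0.10 mm/year gives 0.10 × 66 = 6.6 mm.

6.6 mm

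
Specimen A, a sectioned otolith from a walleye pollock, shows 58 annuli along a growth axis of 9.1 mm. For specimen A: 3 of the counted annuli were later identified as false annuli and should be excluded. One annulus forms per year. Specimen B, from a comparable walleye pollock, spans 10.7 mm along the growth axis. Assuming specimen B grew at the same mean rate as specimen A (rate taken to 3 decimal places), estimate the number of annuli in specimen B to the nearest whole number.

65 annuli

Specimen A: after corrections the count is 58 − 3 = 55 annuli.
A: 9.1 mm over 55 years gives 9.1 / 55 ≈ 0.165 mm/yr.
Specimen B: 10.7 mm / 0.165 mm per year = 64.85 years ≈ 65 annuli.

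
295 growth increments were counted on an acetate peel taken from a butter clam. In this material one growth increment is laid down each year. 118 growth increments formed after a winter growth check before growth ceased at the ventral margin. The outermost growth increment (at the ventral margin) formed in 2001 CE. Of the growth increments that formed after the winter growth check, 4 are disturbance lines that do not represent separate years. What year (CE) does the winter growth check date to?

1887 CE

118 growth increments post-date the winter growth check.
118 − 4 false = 114 true growth increments after the winter growth check.
2001 − 114 = 1887 CE.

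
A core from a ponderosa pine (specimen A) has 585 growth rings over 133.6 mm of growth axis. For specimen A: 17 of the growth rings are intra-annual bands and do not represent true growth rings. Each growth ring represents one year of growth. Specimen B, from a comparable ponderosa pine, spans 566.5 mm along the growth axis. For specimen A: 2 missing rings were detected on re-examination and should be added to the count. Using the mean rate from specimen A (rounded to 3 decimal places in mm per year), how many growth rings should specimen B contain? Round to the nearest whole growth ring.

2421 growth rings

Specimen A: correcting the raw count gives 585 − 17 + 2 = 570 true growth rings.
A: Extension rate ≈ 133.6 / 570 = 0.234 mm/yr.
For B, 566.5 / 0.234 = 2420.94 years ≈ 2421 growth rings.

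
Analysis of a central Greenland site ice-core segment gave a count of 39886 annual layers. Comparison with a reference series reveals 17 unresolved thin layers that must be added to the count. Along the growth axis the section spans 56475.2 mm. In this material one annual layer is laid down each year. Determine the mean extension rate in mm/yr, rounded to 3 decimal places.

1.415 mm/yr

After corrections the count is 39886 + 17 = 39903 annual layers.
Extension rate ≈ 56475.2 / 39903 = 1.415 mm/yr.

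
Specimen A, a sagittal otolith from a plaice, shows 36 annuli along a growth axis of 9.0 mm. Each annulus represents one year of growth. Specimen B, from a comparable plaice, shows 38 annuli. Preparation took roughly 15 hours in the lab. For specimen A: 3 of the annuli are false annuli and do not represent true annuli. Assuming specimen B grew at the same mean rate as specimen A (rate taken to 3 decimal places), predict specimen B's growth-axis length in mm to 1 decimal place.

Specimen A: after corrections the count is 36 − 3 = 33 annuli.
A: Mean rate = 9.0 mm / 33 years ≈ 0.273 mm per year.
B's length ≈ 0.273 × 38 = 10.4 mm.

10.4 mm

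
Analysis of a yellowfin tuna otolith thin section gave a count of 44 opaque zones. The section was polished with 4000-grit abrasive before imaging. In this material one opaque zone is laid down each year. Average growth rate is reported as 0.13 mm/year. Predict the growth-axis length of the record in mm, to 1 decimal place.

5.7 mm

44 years of growth are recorded.
Predicted length = 0.13 mm/year × 44 years = 5.7 mm.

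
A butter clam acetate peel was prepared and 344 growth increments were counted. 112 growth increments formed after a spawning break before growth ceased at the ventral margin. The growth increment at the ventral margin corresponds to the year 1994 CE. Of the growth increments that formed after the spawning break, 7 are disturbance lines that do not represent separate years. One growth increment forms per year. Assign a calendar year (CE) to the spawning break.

1889 CE

112 growth increments post-date the spawning break.
Removing the 7 false growth increments leaves 112 − 7 = 105 true growth increments beyond the spawning break.
1994 − 105 = 1889 CE.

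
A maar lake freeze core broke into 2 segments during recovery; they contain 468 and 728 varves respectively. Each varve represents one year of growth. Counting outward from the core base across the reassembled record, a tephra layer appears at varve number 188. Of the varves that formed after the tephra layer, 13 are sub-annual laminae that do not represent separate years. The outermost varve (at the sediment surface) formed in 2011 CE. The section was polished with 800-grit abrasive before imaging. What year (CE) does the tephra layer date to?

Total varves = 468 + 728 = 1196.
The tephra layer sits at varve 188 from the core base, so 1196 − 188 = 1008 varves formed after it.
Excluding 13 false varves: 1008 − 13 = 995.
The varve at the sediment surface is 2011 CE, so the tephra layer dates to 2011 − 995 = 1016 CE.

1016 CE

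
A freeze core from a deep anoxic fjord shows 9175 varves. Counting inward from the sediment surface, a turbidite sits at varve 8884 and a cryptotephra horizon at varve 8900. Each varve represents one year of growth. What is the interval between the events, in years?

The two markers are separated by 8900 − 8884 = 16 varves.
At one varve per year, 16 years elapsed between them.

16 years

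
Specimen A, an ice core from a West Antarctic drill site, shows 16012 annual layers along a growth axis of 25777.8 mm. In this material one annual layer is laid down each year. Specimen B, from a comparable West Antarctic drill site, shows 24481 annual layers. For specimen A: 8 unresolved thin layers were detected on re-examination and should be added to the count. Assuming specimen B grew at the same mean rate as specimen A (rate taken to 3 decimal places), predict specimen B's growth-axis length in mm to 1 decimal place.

39389.9 mm

Specimen A: adjusted count: 16012 + 8 = 16020 annual layers.
A: 25777.8 mm over 16020 years gives 25777.8 / 16020 ≈ 1.609 mm per year.
Length of B = 1.609 × 24481 = 39389.9 mm.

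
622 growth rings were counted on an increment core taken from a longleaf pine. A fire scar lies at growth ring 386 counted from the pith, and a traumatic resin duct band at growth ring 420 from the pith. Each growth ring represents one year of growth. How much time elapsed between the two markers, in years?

34 years

Separation: 420 − 386 = 34 growth rings.
That is 34 years at one growth ring per year.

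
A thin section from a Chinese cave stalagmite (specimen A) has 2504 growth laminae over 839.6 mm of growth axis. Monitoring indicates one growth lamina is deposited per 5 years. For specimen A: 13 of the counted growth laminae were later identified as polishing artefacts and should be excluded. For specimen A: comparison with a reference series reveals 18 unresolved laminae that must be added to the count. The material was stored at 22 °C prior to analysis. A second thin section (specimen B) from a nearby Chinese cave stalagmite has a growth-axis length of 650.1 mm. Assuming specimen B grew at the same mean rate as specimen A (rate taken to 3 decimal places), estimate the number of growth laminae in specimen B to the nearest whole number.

1941 growth laminae

Specimen A: true growth lamina count = 2504 − 13 + 18 = 2509.
Specimen A: 2509 growth laminae at 5 years each span 2509 × 5 = 12545 years.
A: Extension rate ≈ 839.6 / 12545 = 0.067 mm per year.
Specimen B: 650.1 mm / 0.067 mm per year = 9702.99 years; at 5 years per growth lamina that is 9702.99 / 5 ≈ 1941 growth laminae.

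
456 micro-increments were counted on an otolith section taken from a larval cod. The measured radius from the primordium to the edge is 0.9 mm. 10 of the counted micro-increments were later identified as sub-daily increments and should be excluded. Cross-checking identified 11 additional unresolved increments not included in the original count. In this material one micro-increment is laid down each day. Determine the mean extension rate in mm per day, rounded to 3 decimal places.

0.002 mm per day

Adjusted count: 456 − 10 + 11 = 457 micro-increments.
0.9 mm over 457 days gives 0.9 / 457 ≈ 0.002 mm per day.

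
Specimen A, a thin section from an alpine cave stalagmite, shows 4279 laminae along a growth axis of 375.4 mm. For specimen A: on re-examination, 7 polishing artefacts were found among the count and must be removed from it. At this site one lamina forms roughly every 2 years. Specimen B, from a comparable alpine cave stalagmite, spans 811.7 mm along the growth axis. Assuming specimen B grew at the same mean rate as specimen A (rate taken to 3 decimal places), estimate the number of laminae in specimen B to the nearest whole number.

9224 laminae

Specimen A: after corrections the count is 4279 − 7 = 4272 laminae.
Specimen A: multiplying by 2 years per lamina: 4272 × 2 = 8544 years.
A: Extension rate ≈ 375.4 / 8544 = 0.044 mm/year.
B spans 811.7 / 0.044 = 18447.73 years; at 2 years per lamina that is 18447.73 / 2 ≈ 9224 laminae.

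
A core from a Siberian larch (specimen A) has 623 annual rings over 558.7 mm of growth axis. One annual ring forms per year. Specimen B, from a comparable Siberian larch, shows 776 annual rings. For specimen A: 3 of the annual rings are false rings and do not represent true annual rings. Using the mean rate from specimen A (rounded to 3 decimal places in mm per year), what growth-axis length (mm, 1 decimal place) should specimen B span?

Specimen A: after corrections the count is 623 − 3 = 620 annual rings.
A: Mean rate = 558.7 mm / 620 years ≈ 0.901 mm/year.
For B, 0.901 mm/year × 776 years = 699.2 mm.

699.2 mm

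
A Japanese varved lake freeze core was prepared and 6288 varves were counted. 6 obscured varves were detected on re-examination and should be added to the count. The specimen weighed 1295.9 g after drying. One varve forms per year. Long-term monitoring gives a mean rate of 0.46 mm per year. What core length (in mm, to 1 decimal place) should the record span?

2895.2 mm

True varve count = 6288 + 6 = 6294.
Predicted length = 0.46 mm/year × 6294 years = 2895.2 mm.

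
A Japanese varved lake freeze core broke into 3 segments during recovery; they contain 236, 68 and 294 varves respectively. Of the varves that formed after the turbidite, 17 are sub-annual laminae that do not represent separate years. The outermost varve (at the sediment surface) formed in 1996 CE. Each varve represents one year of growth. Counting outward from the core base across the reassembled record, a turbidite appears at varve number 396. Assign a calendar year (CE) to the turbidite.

Total varves = 236 + 68 + 294 = 598.
598 − 396 = 202 varves lie beyond the turbidite toward the sediment surface.
Excluding 17 false varves: 202 − 17 = 185.
The varve at the sediment surface is 1996 CE, so the turbidite dates to 1996 − 185 = 1811 CE.

1811 CE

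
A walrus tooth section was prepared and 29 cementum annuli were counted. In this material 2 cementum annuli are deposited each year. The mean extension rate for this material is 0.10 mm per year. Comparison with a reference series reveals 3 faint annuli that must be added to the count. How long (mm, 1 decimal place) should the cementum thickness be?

Correcting the raw count gives 29 + 3 = 32 true cementum annuli.
32 cementum annuli at 2 per year is 32 / 2 = 16 years.
Predicted length = 0.10 mm/year × 16 years = 1.6 mm.

1.6 mm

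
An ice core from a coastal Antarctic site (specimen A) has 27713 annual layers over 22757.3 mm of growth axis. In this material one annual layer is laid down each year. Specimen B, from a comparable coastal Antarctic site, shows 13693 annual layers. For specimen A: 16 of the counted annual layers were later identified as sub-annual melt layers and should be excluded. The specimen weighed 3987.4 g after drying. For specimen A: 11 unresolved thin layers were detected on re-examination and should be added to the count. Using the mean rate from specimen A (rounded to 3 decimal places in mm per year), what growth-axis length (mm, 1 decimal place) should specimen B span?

Specimen A: adjusted count: 27713 − 16 + 11 = 27708 annual layers.
A: Extension rate ≈ 22757.3 / 27708 = 0.821 mm/yr.
B's length ≈ 0.821 × 13693 = 11242.0 mm.

11242.0 mm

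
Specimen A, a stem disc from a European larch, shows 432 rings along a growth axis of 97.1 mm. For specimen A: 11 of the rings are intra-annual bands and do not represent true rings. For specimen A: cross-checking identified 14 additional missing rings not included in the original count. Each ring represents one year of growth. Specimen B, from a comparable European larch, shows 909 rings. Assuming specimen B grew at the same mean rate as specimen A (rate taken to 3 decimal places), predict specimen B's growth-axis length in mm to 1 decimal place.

Specimen A: true ring count = 432 − 11 + 14 = 435.
A: Mean rate = 97.1 mm / 435 years ≈ 0.223 mm per year.
B's length ≈ 0.223 × 909 = 202.7 mm.

202.7 mm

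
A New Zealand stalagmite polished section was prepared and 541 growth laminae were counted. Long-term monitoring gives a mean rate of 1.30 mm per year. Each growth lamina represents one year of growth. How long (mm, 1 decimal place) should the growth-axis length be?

703.3 mm

The record spans 541 years at 1.30 mm per year.
541 years at 1.30 mm/year gives 1.30 × 541 = 703.3 mm.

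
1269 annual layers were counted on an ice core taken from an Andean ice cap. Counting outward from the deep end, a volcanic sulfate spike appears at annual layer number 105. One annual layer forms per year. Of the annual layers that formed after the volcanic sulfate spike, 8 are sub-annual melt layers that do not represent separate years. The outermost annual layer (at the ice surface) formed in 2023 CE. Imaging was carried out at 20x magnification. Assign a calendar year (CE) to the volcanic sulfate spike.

867 CE

1269 − 105 = 1164 annual layers lie beyond the volcanic sulfate spike toward the ice surface.
Removing the 8 false annual layers leaves 1164 − 8 = 1156 true annual layers beyond the volcanic sulfate spike.
Counting back 1156 years from 2023 CE places the volcanic sulfate spike in 2023 − 1156 = 867 CE.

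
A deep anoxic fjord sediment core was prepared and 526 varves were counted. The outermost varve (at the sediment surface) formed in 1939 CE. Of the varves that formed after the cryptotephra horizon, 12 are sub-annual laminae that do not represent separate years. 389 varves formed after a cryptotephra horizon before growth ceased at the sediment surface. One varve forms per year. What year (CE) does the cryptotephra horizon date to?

389 varves post-date the cryptotephra horizon.
389 − 12 false = 377 true varves after the cryptotephra horizon.
The varve at the sediment surface is 1939 CE, so the cryptotephra horizon dates to 1939 − 377 = 1562 CE.

1562 CE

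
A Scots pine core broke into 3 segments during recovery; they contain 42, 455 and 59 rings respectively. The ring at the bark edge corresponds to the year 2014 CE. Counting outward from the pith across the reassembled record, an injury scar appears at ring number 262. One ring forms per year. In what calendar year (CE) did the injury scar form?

Total rings = 42 + 455 + 59 = 556.
The injury scar sits at ring 262 from the pith, so 556 − 262 = 294 rings formed after it.
Counting back 294 years from 2014 CE places the injury scar in 2014 − 294 = 1720 CE.

1720 CE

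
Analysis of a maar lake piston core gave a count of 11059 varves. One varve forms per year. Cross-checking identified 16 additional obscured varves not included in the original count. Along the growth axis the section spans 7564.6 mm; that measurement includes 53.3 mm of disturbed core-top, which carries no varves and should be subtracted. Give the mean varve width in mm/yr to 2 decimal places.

0.68 mm/yr

Adjusted count: 11059 + 16 = 11075 varves.
Net length = 7564.6 − 53.3 = 7511.3 mm.
7511.3 mm over 11075 years gives 7511.3 / 11075 ≈ 0.68 mm/yr.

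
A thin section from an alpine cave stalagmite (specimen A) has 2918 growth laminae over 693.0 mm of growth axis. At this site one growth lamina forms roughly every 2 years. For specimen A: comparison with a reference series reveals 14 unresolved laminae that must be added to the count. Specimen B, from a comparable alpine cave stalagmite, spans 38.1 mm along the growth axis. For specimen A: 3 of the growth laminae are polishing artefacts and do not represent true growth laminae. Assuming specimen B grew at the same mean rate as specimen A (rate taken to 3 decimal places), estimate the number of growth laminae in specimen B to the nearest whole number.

161 growth laminae

Specimen A: true growth lamina count = 2918 − 3 + 14 = 2929.
Specimen A: multiplying by 2 years per growth lamina: 2929 × 2 = 5858 years.
A: Mean rate = 693.0 mm / 5858 years ≈ 0.118 mm per year.
For B, 38.1 / 0.118 = 322.88 years; at 2 years per growth lamina that is 322.88 / 2 ≈ 161 growth laminae.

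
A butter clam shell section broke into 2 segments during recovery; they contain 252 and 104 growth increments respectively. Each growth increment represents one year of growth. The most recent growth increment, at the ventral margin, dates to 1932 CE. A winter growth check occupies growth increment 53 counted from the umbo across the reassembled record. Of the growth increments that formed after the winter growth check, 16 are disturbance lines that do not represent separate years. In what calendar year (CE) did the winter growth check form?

1645 CE

Total growth increments = 252 + 104 = 356.
The winter growth check sits at growth increment 53 from the umbo, so 356 − 53 = 303 growth increments formed after it.
Excluding 16 false growth increments: 303 − 16 = 287.
The growth increment at the ventral margin is 1932 CE, so the winter growth check dates to 1932 − 287 = 1645 CE.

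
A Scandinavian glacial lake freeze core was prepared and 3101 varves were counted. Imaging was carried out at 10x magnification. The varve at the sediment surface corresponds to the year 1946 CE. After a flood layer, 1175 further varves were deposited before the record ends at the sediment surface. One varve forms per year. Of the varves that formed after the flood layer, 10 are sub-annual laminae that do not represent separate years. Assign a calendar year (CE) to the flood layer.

There are 1175 varves younger than the flood layer.
1175 − 10 false = 1165 true varves after the flood layer.
Counting back 1165 years from 1946 CE places the flood layer in 1946 − 1165 = 781 CE.

781 CE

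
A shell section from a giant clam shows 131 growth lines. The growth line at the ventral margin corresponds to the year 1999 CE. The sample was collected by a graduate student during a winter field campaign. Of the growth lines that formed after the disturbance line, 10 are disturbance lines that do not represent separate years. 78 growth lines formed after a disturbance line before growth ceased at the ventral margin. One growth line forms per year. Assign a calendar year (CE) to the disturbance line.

1931 CE

78 growth lines post-date the disturbance line.
78 − 10 false = 68 true growth lines after the disturbance line.
The growth line at the ventral margin is 1999 CE, so the disturbance line dates to 1999 − 68 = 1931 CE.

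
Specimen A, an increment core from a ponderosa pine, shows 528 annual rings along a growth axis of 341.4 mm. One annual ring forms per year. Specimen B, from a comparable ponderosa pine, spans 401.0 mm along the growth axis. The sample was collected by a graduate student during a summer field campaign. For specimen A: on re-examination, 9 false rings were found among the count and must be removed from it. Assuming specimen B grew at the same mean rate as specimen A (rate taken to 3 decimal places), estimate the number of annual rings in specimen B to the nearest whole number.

609 annual rings

Specimen A: correcting the raw count gives 528 − 9 = 519 true annual rings.
A: Extension rate ≈ 341.4 / 519 = 0.658 mm/year.
For B, 401.0 / 0.658 = 609.42 years ≈ 609 annual rings.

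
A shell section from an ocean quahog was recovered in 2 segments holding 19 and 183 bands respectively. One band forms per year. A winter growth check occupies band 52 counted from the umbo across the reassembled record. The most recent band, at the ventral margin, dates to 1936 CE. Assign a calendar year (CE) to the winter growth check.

Total bands = 19 + 183 = 202.
Between band 52 and the ventral margin there are 202 − 52 = 150 bands.
1936 − 150 = 1786 CE.

1786 CE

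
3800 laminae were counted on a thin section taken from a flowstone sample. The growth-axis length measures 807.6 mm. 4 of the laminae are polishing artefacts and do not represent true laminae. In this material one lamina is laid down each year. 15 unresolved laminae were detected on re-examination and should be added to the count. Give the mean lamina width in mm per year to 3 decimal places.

Correcting the raw count gives 3800 − 4 + 15 = 3811 true laminae.
Extension rate ≈ 807.6 / 3811 = 0.212 mm per year.

0.212 mm per year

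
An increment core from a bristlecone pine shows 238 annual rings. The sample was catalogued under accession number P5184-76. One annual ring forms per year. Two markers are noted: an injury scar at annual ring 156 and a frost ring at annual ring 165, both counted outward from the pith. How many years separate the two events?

165 − 156 = 9 annual rings lie between the two events.
One annual ring per year makes the interval 9 years.

9 years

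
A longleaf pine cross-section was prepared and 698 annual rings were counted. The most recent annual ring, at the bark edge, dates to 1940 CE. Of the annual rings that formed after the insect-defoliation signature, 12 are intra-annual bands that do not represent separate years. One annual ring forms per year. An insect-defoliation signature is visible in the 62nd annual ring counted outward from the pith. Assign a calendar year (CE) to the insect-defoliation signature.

Between annual ring 62 and the bark edge there are 698 − 62 = 636 annual rings.
Excluding 12 false annual rings: 636 − 12 = 624.
1940 − 624 = 1316 CE.

1316 CE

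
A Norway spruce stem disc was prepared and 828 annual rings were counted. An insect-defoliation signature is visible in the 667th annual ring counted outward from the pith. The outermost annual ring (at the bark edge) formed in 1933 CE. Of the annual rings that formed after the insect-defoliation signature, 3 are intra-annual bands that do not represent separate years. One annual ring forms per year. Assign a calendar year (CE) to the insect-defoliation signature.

Between annual ring 667 and the bark edge there are 828 − 667 = 161 annual rings.
161 − 3 false = 158 true annual rings after the insect-defoliation signature.
The annual ring at the bark edge is 1933 CE, so the insect-defoliation signature dates to 1933 − 158 = 1775 CE.

1775 CE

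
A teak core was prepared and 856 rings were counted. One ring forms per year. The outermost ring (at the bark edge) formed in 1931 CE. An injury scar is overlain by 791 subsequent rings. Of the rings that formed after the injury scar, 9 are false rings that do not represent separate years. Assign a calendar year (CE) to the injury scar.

791 rings post-date the injury scar.
Excluding 9 false rings: 791 − 9 = 782.
Counting back 782 years from 1931 CE places the injury scar in 1931 − 782 = 1149 CE.

1149 CE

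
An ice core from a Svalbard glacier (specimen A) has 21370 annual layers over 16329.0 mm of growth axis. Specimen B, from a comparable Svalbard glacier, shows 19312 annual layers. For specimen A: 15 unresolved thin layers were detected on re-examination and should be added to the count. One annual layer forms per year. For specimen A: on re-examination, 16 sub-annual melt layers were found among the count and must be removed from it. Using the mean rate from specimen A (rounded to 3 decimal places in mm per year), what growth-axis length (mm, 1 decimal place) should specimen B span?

Specimen A: adjusted count: 21370 − 16 + 15 = 21369 annual layers.
A: 16329.0 mm over 21369 years gives 16329.0 / 21369 ≈ 0.764 mm/yr.
Length of B = 0.764 × 19312 = 14754.4 mm.

14754.4 mm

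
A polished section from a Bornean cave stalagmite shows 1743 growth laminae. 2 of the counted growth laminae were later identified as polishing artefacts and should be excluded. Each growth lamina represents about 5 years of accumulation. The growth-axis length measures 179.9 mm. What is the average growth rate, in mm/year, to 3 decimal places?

0.021 mm/year

After corrections the count is 1743 − 2 = 1741 growth laminae.
1741 growth laminae at 5 years each span 1741 × 5 = 8705 years.
Mean rate = 179.9 mm / 8705 years ≈ 0.021 mm/year.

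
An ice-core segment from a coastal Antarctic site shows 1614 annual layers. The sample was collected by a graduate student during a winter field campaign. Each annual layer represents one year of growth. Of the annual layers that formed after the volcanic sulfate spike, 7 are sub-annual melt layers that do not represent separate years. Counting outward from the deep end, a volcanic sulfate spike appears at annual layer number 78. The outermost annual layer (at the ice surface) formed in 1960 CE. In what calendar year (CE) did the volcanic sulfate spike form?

Between annual layer 78 and the ice surface there are 1614 − 78 = 1536 annual layers.
1536 − 7 false = 1529 true annual layers after the volcanic sulfate spike.
Counting back 1529 years from 1960 CE places the volcanic sulfate spike in 1960 − 1529 = 431 CE.

431 CE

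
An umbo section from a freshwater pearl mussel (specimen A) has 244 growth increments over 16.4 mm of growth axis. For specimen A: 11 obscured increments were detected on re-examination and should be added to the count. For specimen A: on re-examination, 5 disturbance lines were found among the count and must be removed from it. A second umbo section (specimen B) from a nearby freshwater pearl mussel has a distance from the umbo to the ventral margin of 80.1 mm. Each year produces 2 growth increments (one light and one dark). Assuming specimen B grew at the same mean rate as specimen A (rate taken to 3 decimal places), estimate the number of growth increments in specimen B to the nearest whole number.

Specimen A: adjusted count: 244 − 5 + 11 = 250 growth increments.
Specimen A: 250 growth increments at 2 per year is 250 / 2 = 125 years.
A: 16.4 mm over 125 years gives 16.4 / 125 ≈ 0.131 mm/yr.
Specimen B: 80.1 mm / 0.131 mm per year = 611.45 years; at 2 growth increments per year that is 611.45 × 2 ≈ 1223 growth increments.

1223 growth increments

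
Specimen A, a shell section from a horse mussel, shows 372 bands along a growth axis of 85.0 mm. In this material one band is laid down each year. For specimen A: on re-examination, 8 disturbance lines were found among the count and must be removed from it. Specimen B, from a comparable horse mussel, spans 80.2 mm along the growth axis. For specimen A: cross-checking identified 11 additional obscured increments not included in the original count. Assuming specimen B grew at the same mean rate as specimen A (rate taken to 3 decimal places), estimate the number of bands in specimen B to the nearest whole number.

Specimen A: correcting the raw count gives 372 − 8 + 11 = 375 true bands.
A: Mean rate = 85.0 mm / 375 years ≈ 0.227 mm/yr.
B spans 80.2 / 0.227 = 353.30 years ≈ 353 bands.

353 bands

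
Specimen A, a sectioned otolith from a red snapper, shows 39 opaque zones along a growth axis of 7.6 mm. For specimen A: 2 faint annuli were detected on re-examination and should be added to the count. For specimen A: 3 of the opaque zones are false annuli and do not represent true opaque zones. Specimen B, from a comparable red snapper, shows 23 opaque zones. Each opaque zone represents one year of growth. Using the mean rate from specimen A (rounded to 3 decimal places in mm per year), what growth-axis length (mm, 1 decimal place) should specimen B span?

4.6 mm

Specimen A: true opaque zone count = 39 − 3 + 2 = 38.
A: Mean rate = 7.6 mm / 38 years ≈ 0.200 mm/year.
B's length ≈ 0.200 × 23 = 4.6 mm.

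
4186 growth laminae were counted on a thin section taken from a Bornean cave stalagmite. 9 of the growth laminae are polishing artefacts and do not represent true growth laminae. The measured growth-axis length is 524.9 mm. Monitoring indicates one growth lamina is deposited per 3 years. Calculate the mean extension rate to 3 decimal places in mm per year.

0.042 mm per year

Correcting the raw count gives 4186 − 9 = 4177 true growth laminae.
At 3 years per growth lamina, 4177 × 3 = 12531 years.
Extension rate ≈ 524.9 / 12531 = 0.042 mm per year.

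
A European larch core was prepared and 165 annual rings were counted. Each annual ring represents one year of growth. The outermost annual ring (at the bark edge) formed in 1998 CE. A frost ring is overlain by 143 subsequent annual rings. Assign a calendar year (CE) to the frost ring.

There are 143 annual rings younger than the frost ring.
The annual ring at the bark edge is 1998 CE, so the frost ring dates to 1998 − 143 = 1855 CE.

1855 CE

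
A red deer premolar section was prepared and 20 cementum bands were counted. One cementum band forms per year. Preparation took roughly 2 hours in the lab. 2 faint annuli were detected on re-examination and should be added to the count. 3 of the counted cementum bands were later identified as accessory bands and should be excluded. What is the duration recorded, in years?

19 yr

Adjusted count: 20 − 3 + 2 = 19 cementum bands.
At one cementum band per year, that is 19 years.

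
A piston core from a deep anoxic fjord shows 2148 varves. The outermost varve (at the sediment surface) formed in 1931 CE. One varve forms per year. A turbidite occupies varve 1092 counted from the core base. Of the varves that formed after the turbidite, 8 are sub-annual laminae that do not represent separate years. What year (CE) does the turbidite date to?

883 CE

The turbidite sits at varve 1092 from the core base, so 2148 − 1092 = 1056 varves formed after it.
Removing the 8 false varves leaves 1056 − 8 = 1048 true varves beyond the turbidite.
Counting back 1048 years from 1931 CE places the turbidite in 1931 − 1048 = 883 CE.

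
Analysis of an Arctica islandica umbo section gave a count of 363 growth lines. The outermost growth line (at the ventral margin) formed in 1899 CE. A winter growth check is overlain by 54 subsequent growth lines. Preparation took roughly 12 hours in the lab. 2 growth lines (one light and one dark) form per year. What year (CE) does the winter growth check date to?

There are 54 growth lines younger than the winter growth check.
With 2 growth lines per year, 54 / 2 = 27 years.
1899 − 27 = 1872 CE.

1872 CE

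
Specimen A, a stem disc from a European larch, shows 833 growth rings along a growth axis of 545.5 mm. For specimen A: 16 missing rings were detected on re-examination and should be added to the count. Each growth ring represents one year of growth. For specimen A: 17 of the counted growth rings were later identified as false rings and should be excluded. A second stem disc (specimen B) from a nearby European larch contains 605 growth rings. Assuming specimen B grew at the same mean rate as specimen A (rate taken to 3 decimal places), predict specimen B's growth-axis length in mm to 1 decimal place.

396.9 mm

Specimen A: correcting the raw count gives 833 − 17 + 16 = 832 true growth rings.
A: 545.5 mm over 832 years gives 545.5 / 832 ≈ 0.656 mm per year.
For B, 0.656 mm/year × 605 years = 396.9 mm.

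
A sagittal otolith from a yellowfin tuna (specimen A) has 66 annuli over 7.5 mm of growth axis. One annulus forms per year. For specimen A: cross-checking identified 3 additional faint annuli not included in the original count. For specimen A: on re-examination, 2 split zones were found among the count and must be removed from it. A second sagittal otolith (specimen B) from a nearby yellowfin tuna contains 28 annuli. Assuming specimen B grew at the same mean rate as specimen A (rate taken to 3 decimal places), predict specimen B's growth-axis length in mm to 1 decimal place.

3.1 mm

Specimen A: after corrections the count is 66 − 2 + 3 = 67 annuli.
A: Mean rate = 7.5 mm / 67 years ≈ 0.112 mm/yr.
For B, 0.112 mm/year × 28 years = 3.1 mm.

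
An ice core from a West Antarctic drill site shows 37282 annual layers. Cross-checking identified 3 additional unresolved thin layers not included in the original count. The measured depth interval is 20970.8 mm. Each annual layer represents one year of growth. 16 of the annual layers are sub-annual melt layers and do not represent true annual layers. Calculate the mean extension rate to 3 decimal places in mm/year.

True annual layer count = 37282 − 16 + 3 = 37269.
20970.8 mm over 37269 years gives 20970.8 / 37269 ≈ 0.563 mm/year.

0.563 mm/year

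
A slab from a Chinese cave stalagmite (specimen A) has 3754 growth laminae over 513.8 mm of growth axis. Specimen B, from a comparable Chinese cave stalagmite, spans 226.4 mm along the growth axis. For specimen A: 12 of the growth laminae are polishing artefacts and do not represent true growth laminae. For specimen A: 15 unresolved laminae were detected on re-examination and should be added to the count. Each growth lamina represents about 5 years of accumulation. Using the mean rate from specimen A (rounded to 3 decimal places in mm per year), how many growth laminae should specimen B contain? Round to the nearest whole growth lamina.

Specimen A: true growth lamina count = 3754 − 12 + 15 = 3757.
Specimen A: at 5 years per growth lamina, 3757 × 5 = 18785 years.
A: Extension rate ≈ 513.8 / 18785 = 0.027 mm/year.
Specimen B: 226.4 mm / 0.027 mm per year = 8385.19 years; at 5 years per growth lamina that is 8385.19 / 5 ≈ 1677 growth laminae.

1677 growth laminae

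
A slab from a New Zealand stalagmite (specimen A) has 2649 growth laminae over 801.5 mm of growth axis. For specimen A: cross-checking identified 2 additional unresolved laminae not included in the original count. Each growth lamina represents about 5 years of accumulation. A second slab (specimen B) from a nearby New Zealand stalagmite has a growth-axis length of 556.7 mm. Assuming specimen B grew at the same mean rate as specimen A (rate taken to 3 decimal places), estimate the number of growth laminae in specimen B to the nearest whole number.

1856 growth laminae

Specimen A: adjusted count: 2649 + 2 = 2651 growth laminae.
Specimen A: at 5 years per growth lamina, 2651 × 5 = 13255 years.
A: Extension rate ≈ 801.5 / 13255 = 0.060 mm/year.
Specimen B: 556.7 mm / 0.060 mm per year = 9278.33 years; at 5 years per growth lamina that is 9278.33 / 5 ≈ 1856 growth laminae.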